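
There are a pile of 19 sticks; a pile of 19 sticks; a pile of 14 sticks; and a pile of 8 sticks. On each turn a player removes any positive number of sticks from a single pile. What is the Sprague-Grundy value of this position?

6

Compute the nim-sum pairwise:
19 ⊕ 19 = 0
0 ⊕ 14 = 14
14 ⊕ 8 = 6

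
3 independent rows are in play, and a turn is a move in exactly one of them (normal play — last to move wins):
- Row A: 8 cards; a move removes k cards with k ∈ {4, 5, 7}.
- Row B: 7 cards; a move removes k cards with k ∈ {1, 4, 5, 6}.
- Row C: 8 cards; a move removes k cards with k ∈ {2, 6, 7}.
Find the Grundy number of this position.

3

Grundy values for row A (subtraction set {4, 5, 7}):
g(0) = mex{} = 0
g(1) = mex{} = 0
g(2) = mex{} = 0
g(3) = mex{} = 0
g(4) = mex{0} = 1
g(5) = mex{0} = 1
g(6) = mex{0} = 1
g(7) = mex{0} = 1
g(8) = mex{0,1} = 2
So g(8) = 2.
Build the Grundy sequence for row B with g(k) = mex{g(k−s) : s ∈ {1, 4, 5, 6}, s ≤ k}:
k:     0  1  2  3  4  5  6  7
g(k):  0  1  0  1  2  3  2  3
So g(7) = 3.
Grundy values for row C (subtraction set {2, 6, 7}):
k:     0  1  2  3  4  5  6  7  8
g(k):  0  0  1  1  0  0  1  1  2
So g(8) = 2.
By the Sprague-Grundy theorem, the Grundy value of a sum of independent games is the XOR of the component values.
Combined value = 2 ⊕ 3 ⊕ 2 = 3.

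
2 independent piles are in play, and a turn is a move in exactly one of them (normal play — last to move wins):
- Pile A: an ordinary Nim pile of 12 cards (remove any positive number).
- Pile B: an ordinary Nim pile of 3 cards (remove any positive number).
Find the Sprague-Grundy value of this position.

Pile A is a plain Nim pile of size 12, so its Grundy value is 12.
Pile B is a plain Nim pile of size 3, so its Grundy value is 3.
The value of a disjunctive sum is the nim-sum of the parts.
Combined value = 12 ⊕ 3 = 15.

15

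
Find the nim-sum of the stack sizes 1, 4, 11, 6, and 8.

Nim-sum: 1 ⊕ 4 ⊕ 11 ⊕ 6 ⊕ 8 = 0.

0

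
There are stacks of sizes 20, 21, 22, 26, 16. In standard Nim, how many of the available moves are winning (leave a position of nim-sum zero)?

5

Compute the nim-sum pairwise:
20 XOR 21 = 1
1 XOR 22 = 23
23 XOR 26 = 13
13 XOR 16 = 29
The overall nim-sum is X = 29. A stack of size p has a winning move iff p XOR X < p (reduce it to p XOR X).
  20: 20 XOR 29 = 9 < 20 — winning move (to 9).
  21: 21 XOR 29 = 8 < 21 — winning move (to 8).
  22: 22 XOR 29 = 11 < 22 — winning move (to 11).
  26: 26 XOR 29 = 7 < 26 — winning move (to 7).
  16: 16 XOR 29 = 13 < 16 — winning move (to 13).
That gives 5 winning moves.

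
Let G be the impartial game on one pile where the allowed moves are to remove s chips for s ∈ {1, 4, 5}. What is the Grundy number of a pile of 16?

Grundy values for subtraction set {1, 4, 5}:
k:     0  1  2  3  4  5  6  7  8  9 10 11 12 13 14 15 16
g(k):  0  1  0  1  2  3  2  3  0  1  0  1  2  3  2  3  0
So g(16) = 0.

0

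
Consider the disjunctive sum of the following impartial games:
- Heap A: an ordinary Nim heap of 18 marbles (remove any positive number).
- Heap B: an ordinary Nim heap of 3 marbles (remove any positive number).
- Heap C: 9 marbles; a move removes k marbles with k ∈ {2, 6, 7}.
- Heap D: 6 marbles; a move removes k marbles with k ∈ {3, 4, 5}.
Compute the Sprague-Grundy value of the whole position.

19

Heap A is a plain Nim heap of size 18, so its Grundy value is 18.
Heap B is a plain Nim heap of size 3, so its Grundy value is 3.
Grundy values for heap C (subtraction set {2, 6, 7}):
g(0) = mex{} = 0
g(1) = mex{} = 0
g(2) = mex{0} = 1
g(3) = mex{0} = 1
g(4) = mex{1} = 0
g(5) = mex{1} = 0
g(6) = mex{0} = 1
g(7) = mex{0} = 1
g(8) = mex{0,1} = 2
g(9) = mex{1} = 0
So g(9) = 0.
Grundy values for heap D (subtraction set {3, 4, 5}):
k:     0  1  2  3  4  5  6
g(k):  0  0  0  1  1  1  2
So g(6) = 2.
By the Sprague-Grundy theorem, the Grundy value of a sum of independent games is the XOR of the component values.
Combined value = 18 XOR 3 XOR 0 XOR 2 = 19.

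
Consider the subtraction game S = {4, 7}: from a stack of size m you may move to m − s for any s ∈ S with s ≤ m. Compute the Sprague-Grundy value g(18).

Compute g(0), g(1), … for moves {4, 7}:
k:     0  1  2  3  4  5  6  7  8  9 10 11 12 13 14 15 16 17 18
g(k):  0  0  0  0  1  1  1  1  2  2  2  0  0  0  0  1  1  1  1
So g(18) = 1.

1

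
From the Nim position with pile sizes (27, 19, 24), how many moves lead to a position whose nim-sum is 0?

3

Compute the nim-sum pairwise:
27 ⊕ 19 = 8
8 ⊕ 24 = 16
The overall nim-sum is X = 16. A pile of size p has a winning move iff p XOR X < p (reduce it to p XOR X).
  27: 27 XOR 16 = 11 < 27 — winning move (to 11).
  19: 19 XOR 16 = 3 < 19 — winning move (to 3).
  24: 24 XOR 16 = 8 < 24 — winning move (to 8).
That gives 3 winning moves.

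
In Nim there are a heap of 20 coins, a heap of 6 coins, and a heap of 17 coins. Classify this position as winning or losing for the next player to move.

Winning position

Write each in binary and XOR column by column:
  10100  (20)
  00110  (6)
  10001  (17)
  -----
  00011  (3)
The nim-sum is 3 ≠ 0, so this is an N-position: the player to move can win.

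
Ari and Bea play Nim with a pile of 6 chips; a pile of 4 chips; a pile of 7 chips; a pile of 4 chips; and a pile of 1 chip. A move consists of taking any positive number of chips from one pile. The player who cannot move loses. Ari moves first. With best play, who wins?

Bea wins

Compute the nim-sum pairwise:
6 XOR 4 = 2
2 XOR 7 = 5
5 XOR 4 = 1
1 XOR 1 = 0
The nim-sum is 0, so this is a P-position: the player to move is in a losing position under optimal play; Ari is about to move from it and so loses — Bea wins.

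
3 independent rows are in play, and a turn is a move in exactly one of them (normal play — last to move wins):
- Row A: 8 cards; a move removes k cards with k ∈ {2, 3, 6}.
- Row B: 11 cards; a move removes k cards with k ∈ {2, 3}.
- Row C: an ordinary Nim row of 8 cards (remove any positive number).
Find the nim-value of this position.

Grundy values for row A (subtraction set {2, 3, 6}):
k:     0  1  2  3  4  5  6  7  8
g(k):  0  0  1  1  2  0  3  1  2
So g(8) = 2.
Build the Grundy sequence for row B with g(k) = mex{g(k−s) : s ∈ {2, 3}, s ≤ k}:
g(0) = mex{} = 0
g(1) = mex{} = 0
g(2) = mex{0} = 1
g(3) = mex{0} = 1
g(4) = mex{0,1} = 2
g(5) = mex{1} = 0
g(6) = mex{1,2} = 0
g(7) = mex{0,2} = 1
g(8) = mex{0} = 1
g(9) = mex{0,1} = 2
g(10) = mex{1} = 0
g(11) = mex{1,2} = 0
So g(11) = 0.
Row C is a plain Nim row of size 8, so its Grundy value is 8.
The value of a disjunctive sum is the nim-sum of the parts.
Combined value = 2 XOR 0 XOR 8 = 10.

10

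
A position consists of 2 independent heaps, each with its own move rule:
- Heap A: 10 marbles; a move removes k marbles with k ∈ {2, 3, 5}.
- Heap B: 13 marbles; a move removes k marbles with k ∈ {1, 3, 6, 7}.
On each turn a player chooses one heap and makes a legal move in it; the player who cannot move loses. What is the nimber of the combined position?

0

Build the Grundy sequence for heap A with g(k) = mex{g(k−s) : s ∈ {2, 3, 5}, s ≤ k}:
g(0) = mex{} = 0
g(1) = mex{} = 0
g(2) = mex{0} = 1
g(3) = mex{0} = 1
g(4) = mex{0,1} = 2
g(5) = mex{0,1} = 2
g(6) = mex{0,1,2} = 3
g(7) = mex{1,2} = 0
g(8) = mex{1,2,3} = 0
g(9) = mex{0,2,3} = 1
g(10) = mex{0,2} = 1
So g(10) = 1.
Build the Grundy sequence for heap B with g(k) = mex{g(k−s) : s ∈ {1, 3, 6, 7}, s ≤ k}:
g(0) = mex{} = 0
g(1) = mex{0} = 1
g(2) = mex{1} = 0
g(3) = mex{0} = 1
g(4) = mex{1} = 0
g(5) = mex{0} = 1
g(6) = mex{0,1} = 2
g(7) = mex{0,1,2} = 3
g(8) = mex{0,1,3} = 2
g(9) = mex{0,1,2} = 3
g(10) = mex{0,1,3} = 2
g(11) = mex{0,1,2} = 3
g(12) = mex{1,2,3} = 0
g(13) = mex{0,2,3} = 1
So g(13) = 1.
The value of a disjunctive sum is the nim-sum of the parts.
Combined value = 1 XOR 1 = 0.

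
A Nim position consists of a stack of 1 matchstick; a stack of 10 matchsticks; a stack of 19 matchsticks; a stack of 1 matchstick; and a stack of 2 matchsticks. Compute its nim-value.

27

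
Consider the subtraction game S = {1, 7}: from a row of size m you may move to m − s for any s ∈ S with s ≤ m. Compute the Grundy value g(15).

Compute g(0), g(1), … for moves {1, 7}:
k:     0  1  2  3  4  5  6  7  8  9 10 11 12 13 14 15
g(k):  0  1  0  1  0  1  0  1  0  1  0  1  0  1  0  1
So g(15) = 1.

1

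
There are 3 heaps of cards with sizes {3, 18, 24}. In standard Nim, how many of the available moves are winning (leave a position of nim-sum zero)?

1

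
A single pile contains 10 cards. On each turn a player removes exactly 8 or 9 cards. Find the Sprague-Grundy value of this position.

1

Compute g(0), g(1), … for moves {8, 9}:
g(0) = mex{} = 0
g(1) = mex{} = 0
g(2) = mex{} = 0
g(3) = mex{} = 0
g(4) = mex{} = 0
g(5) = mex{} = 0
g(6) = mex{} = 0
g(7) = mex{} = 0
g(8) = mex{0} = 1
g(9) = mex{0} = 1
g(10) = mex{0} = 1
So g(10) = 1.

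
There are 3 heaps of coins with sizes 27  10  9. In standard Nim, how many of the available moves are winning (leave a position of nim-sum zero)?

1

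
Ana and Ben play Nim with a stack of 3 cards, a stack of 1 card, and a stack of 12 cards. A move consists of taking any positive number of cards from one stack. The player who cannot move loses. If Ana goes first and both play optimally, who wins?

Ana wins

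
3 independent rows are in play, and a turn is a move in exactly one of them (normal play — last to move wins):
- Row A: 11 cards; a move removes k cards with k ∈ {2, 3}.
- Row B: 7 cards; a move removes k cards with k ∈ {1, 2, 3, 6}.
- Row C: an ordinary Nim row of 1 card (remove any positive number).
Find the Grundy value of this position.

2

Grundy values for row A (subtraction set {2, 3}):
g(0) = mex{} = 0
g(1) = mex{} = 0
g(2) = mex{0} = 1
g(3) = mex{0} = 1
g(4) = mex{0,1} = 2
g(5) = mex{1} = 0
g(6) = mex{1,2} = 0
g(7) = mex{0,2} = 1
g(8) = mex{0} = 1
g(9) = mex{0,1} = 2
g(10) = mex{1} = 0
g(11) = mex{1,2} = 0
So g(11) = 0.
Grundy values for row B (subtraction set {1, 2, 3, 6}):
k:     0  1  2  3  4  5  6  7
g(k):  0  1  2  3  0  1  2  3
So g(7) = 3.
Row C is a plain Nim row of size 1, so its Grundy value is 1.
The value of a disjunctive sum is the nim-sum of the parts.
Combined value = 0 ⊕ 3 ⊕ 1 = 2.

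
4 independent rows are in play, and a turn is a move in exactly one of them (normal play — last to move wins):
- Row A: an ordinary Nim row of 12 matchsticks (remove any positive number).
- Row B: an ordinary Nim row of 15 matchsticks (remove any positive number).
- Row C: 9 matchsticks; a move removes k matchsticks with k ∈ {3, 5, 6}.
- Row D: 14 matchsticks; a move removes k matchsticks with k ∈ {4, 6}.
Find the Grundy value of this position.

Row A is a plain Nim row of size 12, so its Grundy value is 12.
Row B is a plain Nim row of size 15, so its Grundy value is 15.
Build the Grundy sequence for row C with g(k) = mex{g(k−s) : s ∈ {3, 5, 6}, s ≤ k}:
g(0) = mex{} = 0
g(1) = mex{} = 0
g(2) = mex{} = 0
g(3) = mex{0} = 1
g(4) = mex{0} = 1
g(5) = mex{0} = 1
g(6) = mex{0,1} = 2
g(7) = mex{0,1} = 2
g(8) = mex{0,1} = 2
g(9) = mex{1,2} = 0
So g(9) = 0.
For row D, compute g(0), g(1), … with moves {4, 6}:
k:     0  1  2  3  4  5  6  7  8  9 10 11 12 13 14
g(k):  0  0  0  0  1  1  1  1  2  2  0  0  0  0  1
So g(14) = 1.
The value of a disjunctive sum is the nim-sum of the parts.
Combined value = 12 ⊕ 15 ⊕ 0 ⊕ 1 = 2.

2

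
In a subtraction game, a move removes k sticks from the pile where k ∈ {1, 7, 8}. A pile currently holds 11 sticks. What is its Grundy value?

Compute g(0), g(1), … for moves {1, 7, 8}:
g(0) = mex{} = 0
g(1) = mex{0} = 1
g(2) = mex{1} = 0
g(3) = mex{0} = 1
g(4) = mex{1} = 0
g(5) = mex{0} = 1
g(6) = mex{1} = 0
g(7) = mex{0} = 1
g(8) = mex{0,1} = 2
g(9) = mex{0,1,2} = 3
g(10) = mex{0,1,3} = 2
g(11) = mex{0,1,2} = 3
So g(11) = 3.

3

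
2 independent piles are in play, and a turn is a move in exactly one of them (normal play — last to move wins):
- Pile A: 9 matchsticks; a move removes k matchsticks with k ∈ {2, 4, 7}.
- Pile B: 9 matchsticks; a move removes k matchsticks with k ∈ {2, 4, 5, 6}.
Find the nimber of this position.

0

Build the Grundy sequence for pile A with g(k) = mex{g(k−s) : s ∈ {2, 4, 7}, s ≤ k}:
k:     0  1  2  3  4  5  6  7  8  9
g(k):  0  0  1  1  2  2  0  3  1  0
So g(9) = 0.
Grundy values for pile B (subtraction set {2, 4, 5, 6}):
k:     0  1  2  3  4  5  6  7  8  9
g(k):  0  0  1  1  2  2  3  3  0  0
So g(9) = 0.
By the Sprague-Grundy theorem, the Grundy value of a sum of independent games is the XOR of the component values.
Combined value = 0 XOR 0 = 0.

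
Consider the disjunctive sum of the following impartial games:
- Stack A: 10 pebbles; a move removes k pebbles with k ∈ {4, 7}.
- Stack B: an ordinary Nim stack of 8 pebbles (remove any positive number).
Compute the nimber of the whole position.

For stack A, compute g(0), g(1), … with moves {4, 7}:
g(0) = mex{} = 0
g(1) = mex{} = 0
g(2) = mex{} = 0
g(3) = mex{} = 0
g(4) = mex{0} = 1
g(5) = mex{0} = 1
g(6) = mex{0} = 1
g(7) = mex{0} = 1
g(8) = mex{0,1} = 2
g(9) = mex{0,1} = 2
g(10) = mex{0,1} = 2
So g(10) = 2.
Stack B is a plain Nim stack of size 8, so its Grundy value is 8.
By the Sprague-Grundy theorem, the Grundy value of a sum of independent games is the XOR of the component values.
Combined value = 2 ⊕ 8 = 10.

10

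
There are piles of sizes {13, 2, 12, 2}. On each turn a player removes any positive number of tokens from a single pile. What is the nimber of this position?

1

Nim-sum: 13 ^ 2 ^ 12 ^ 2 = 1.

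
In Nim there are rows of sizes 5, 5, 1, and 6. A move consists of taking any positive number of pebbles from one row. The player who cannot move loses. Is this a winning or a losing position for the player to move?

Compute the nim-sum pairwise:
5 XOR 5 = 0
0 XOR 1 = 1
1 XOR 6 = 7
The nim-sum is 7 ≠ 0, so this is an N-position: the player to move can win.

Winning position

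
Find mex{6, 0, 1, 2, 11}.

3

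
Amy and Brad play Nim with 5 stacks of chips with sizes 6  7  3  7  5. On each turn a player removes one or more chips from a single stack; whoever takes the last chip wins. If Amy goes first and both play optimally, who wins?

Brad wins

Bitwise XOR of the heap sizes:
  110  (6)
  111  (7)
  011  (3)
  111  (7)
  101  (5)
  ---
  000  (0)
The nim-sum is 0, so this is a P-position: the player to move is in a losing position under optimal play; Amy is about to move from it and so loses — Brad wins.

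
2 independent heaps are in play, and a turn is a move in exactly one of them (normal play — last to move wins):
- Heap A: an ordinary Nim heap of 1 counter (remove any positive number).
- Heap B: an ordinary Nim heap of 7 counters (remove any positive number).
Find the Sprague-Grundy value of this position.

6

Heap A is a plain Nim heap of size 1, so its Grundy value is 1.
Heap B is a plain Nim heap of size 7, so its Grundy value is 7.
By the Sprague-Grundy theorem, the Grundy value of a sum of independent games is the XOR of the component values.
Combined value = 1 XOR 7 = 6.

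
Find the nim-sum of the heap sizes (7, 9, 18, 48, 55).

Compute the nim-sum pairwise:
7 ⊕ 9 = 14
14 ⊕ 18 = 28
28 ⊕ 48 = 44
44 ⊕ 55 = 27

27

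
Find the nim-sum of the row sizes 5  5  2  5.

Compute the nim-sum pairwise:
5 ^ 5 = 0
0 ^ 2 = 2
2 ^ 5 = 7

7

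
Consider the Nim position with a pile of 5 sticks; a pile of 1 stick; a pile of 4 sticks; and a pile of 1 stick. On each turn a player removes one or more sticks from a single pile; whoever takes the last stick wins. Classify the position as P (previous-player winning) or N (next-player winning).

Bitwise XOR of the heap sizes:
  101  (5)
  001  (1)
  100  (4)
  001  (1)
  ---
  001  (1)
The nim-sum is 1 ≠ 0, so this is an N-position: the player to move can win.

N-position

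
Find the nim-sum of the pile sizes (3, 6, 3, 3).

5

Compute the nim-sum pairwise:
3 ^ 6 = 5
5 ^ 3 = 6
6 ^ 3 = 5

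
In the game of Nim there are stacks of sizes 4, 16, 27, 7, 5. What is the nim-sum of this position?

Bitwise XOR of the heap sizes:
  00100  (4)
  10000  (16)
  11011  (27)
  00111  (7)
  00101  (5)
  -----
  01101  (13)

13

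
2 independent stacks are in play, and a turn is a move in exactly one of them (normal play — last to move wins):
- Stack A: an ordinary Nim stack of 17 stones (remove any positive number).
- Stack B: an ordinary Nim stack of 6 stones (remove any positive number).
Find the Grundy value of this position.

23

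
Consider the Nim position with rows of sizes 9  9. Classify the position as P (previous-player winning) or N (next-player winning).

Compute the nim-sum pairwise:
9 ^ 9 = 0
The nim-sum is 0, so this is a P-position: the player to move is in a losing position under optimal play.

P-position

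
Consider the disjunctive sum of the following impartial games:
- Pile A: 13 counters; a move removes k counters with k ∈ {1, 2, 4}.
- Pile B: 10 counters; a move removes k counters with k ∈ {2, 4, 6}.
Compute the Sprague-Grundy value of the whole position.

For pile A, compute g(0), g(1), … with moves {1, 2, 4}:
k:     0  1  2  3  4  5  6  7  8  9 10 11 12 13
g(k):  0  1  2  0  1  2  0  1  2  0  1  2  0  1
So g(13) = 1.
For pile B, compute g(0), g(1), … with moves {2, 4, 6}:
g(0) = mex{} = 0
g(1) = mex{} = 0
g(2) = mex{0} = 1
g(3) = mex{0} = 1
g(4) = mex{0,1} = 2
g(5) = mex{0,1} = 2
g(6) = mex{0,1,2} = 3
g(7) = mex{0,1,2} = 3
g(8) = mex{1,2,3} = 0
g(9) = mex{1,2,3} = 0
g(10) = mex{0,2,3} = 1
So g(10) = 1.
The value of a disjunctive sum is the nim-sum of the parts.
Combined value = 1 ⊕ 1 = 0.

0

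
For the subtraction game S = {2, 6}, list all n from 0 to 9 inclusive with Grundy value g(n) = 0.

0, 1, 4, 5, 8, 9

Grundy values for subtraction set {2, 6}:
k:     0  1  2  3  4  5  6  7  8  9
g(k):  0  0  1  1  0  0  1  1  0  0
The P-positions (g = 0) in 0..9 are 0, 1, 4, 5, 8, 9.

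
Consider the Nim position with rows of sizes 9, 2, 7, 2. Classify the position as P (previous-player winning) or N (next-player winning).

Compute the nim-sum pairwise:
9 XOR 2 = 11
11 XOR 7 = 12
12 XOR 2 = 14
The nim-sum is 14 ≠ 0, so this is an N-position: the player to move can win.

N-position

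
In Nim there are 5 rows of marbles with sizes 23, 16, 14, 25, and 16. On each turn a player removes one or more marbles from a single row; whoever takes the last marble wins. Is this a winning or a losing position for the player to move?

Losing position

Compute the nim-sum pairwise:
23 ⊕ 16 = 7
7 ⊕ 14 = 9
9 ⊕ 25 = 16
16 ⊕ 16 = 0
The nim-sum is 0, so this is a P-position: the player to move is in a losing position under optimal play.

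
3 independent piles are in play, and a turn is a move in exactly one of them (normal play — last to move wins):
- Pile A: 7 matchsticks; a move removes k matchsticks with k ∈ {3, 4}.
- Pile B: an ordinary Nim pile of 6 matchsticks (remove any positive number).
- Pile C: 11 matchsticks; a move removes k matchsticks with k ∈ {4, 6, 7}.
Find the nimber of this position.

For pile A, compute g(0), g(1), … with moves {3, 4}:
g(0) = mex{} = 0
g(1) = mex{} = 0
g(2) = mex{} = 0
g(3) = mex{0} = 1
g(4) = mex{0} = 1
g(5) = mex{0} = 1
g(6) = mex{0,1} = 2
g(7) = mex{1} = 0
So g(7) = 0.
Pile B is a plain Nim pile of size 6, so its Grundy value is 6.
Build the Grundy sequence for pile C with g(k) = mex{g(k−s) : s ∈ {4, 6, 7}, s ≤ k}:
g(0) = mex{} = 0
g(1) = mex{} = 0
g(2) = mex{} = 0
g(3) = mex{} = 0
g(4) = mex{0} = 1
g(5) = mex{0} = 1
g(6) = mex{0} = 1
g(7) = mex{0} = 1
g(8) = mex{0,1} = 2
g(9) = mex{0,1} = 2
g(10) = mex{0,1} = 2
g(11) = mex{1} = 0
So g(11) = 0.
By the Sprague-Grundy theorem, the Grundy value of a sum of independent games is the XOR of the component values.
Combined value = 0 ⊕ 6 ⊕ 0 = 6.

6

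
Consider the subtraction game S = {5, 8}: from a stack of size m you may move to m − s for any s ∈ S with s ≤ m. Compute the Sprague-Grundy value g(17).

0

Compute g(0), g(1), … for moves {5, 8}:
k:     0  1  2  3  4  5  6  7  8  9 10 11 12 13 14 15 16 17
g(k):  0  0  0  0  0  1  1  1  1  1  2  2  2  0  0  0  0  0
So g(17) = 0.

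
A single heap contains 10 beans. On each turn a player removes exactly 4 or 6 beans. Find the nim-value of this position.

Grundy values for subtraction set {4, 6}:
k:     0  1  2  3  4  5  6  7  8  9 10
g(k):  0  0  0  0  1  1  1  1  2  2  0
So g(10) = 0.

0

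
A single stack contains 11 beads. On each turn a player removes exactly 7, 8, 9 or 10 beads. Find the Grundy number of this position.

Grundy values for subtraction set {7, 8, 9, 10}:
g(0) = mex{} = 0
g(1) = mex{} = 0
g(2) = mex{} = 0
g(3) = mex{} = 0
g(4) = mex{} = 0
g(5) = mex{} = 0
g(6) = mex{} = 0
g(7) = mex{0} = 1
g(8) = mex{0} = 1
g(9) = mex{0} = 1
g(10) = mex{0} = 1
g(11) = mex{0} = 1
So g(11) = 1.

1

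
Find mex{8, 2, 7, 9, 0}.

0 is in the set but 1 is not, so the mex is 1.

1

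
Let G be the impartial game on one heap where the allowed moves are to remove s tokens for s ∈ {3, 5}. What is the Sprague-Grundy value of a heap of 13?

1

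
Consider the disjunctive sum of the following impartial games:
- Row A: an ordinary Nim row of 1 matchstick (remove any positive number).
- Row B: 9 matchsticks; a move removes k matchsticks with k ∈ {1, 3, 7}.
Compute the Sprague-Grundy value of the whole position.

0

Row A is a plain Nim row of size 1, so its Grundy value is 1.
For row B, compute g(0), g(1), … with moves {1, 3, 7}:
k:     0  1  2  3  4  5  6  7  8  9
g(k):  0  1  0  1  0  1  0  1  0  1
So g(9) = 1.
By the Sprague-Grundy theorem, the Grundy value of a sum of independent games is the XOR of the component values.
Combined value = 1 XOR 1 = 0.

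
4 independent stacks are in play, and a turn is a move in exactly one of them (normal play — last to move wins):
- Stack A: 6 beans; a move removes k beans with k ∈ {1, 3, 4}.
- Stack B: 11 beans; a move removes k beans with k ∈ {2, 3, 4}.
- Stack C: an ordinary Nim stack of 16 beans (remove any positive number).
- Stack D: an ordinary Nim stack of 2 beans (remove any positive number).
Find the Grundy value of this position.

Grundy values for stack A (subtraction set {1, 3, 4}):
g(0) = mex{} = 0
g(1) = mex{0} = 1
g(2) = mex{1} = 0
g(3) = mex{0} = 1
g(4) = mex{0,1} = 2
g(5) = mex{0,1,2} = 3
g(6) = mex{0,1,3} = 2
So g(6) = 2.
Build the Grundy sequence for stack B with g(k) = mex{g(k−s) : s ∈ {2, 3, 4}, s ≤ k}:
k:     0  1  2  3  4  5  6  7  8  9 10 11
g(k):  0  0  1  1  2  2  0  0  1  1  2  2
So g(11) = 2.
Stack C is a plain Nim stack of size 16, so its Grundy value is 16.
Stack D is a plain Nim stack of size 2, so its Grundy value is 2.
The value of a disjunctive sum is the nim-sum of the parts.
Combined value = 2 ⊕ 2 ⊕ 16 ⊕ 2 = 18.

18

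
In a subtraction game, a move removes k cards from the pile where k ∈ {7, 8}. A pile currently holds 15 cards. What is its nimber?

0

Compute g(0), g(1), … for moves {7, 8}:
k:     0  1  2  3  4  5  6  7  8  9 10 11 12 13 14 15
g(k):  0  0  0  0  0  0  0  1  1  1  1  1  1  1  2  0
So g(15) = 0.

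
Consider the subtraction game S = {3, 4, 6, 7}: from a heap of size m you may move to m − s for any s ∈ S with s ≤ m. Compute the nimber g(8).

2

Build the Grundy sequence with g(k) = mex{g(k−s) : s ∈ {3, 4, 6, 7}, s ≤ k}:
k:     0  1  2  3  4  5  6  7  8
g(k):  0  0  0  1  1  1  2  2  2
So g(8) = 2.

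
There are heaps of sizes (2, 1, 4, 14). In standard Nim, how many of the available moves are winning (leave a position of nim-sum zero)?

1

Compute the nim-sum pairwise:
2 ^ 1 = 3
3 ^ 4 = 7
7 ^ 14 = 9
The overall nim-sum is X = 9. A heap of size p has a winning move iff p XOR X < p (reduce it to p XOR X).
  2: 2 XOR 9 = 11 ≥ 2 — no move.
  1: 1 XOR 9 = 8 ≥ 1 — no move.
  4: 4 XOR 9 = 13 ≥ 4 — no move.
  14: 14 XOR 9 = 7 < 14 — winning move (to 7).
That gives 1 winning move.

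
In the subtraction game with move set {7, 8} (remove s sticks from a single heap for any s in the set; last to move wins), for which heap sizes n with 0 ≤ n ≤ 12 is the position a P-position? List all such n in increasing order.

Compute g(0), g(1), … for moves {7, 8}:
g(0) = mex{} = 0
g(1) = mex{} = 0
g(2) = mex{} = 0
g(3) = mex{} = 0
g(4) = mex{} = 0
g(5) = mex{} = 0
g(6) = mex{} = 0
g(7) = mex{0} = 1
g(8) = mex{0} = 1
g(9) = mex{0} = 1
g(10) = mex{0} = 1
g(11) = mex{0} = 1
g(12) = mex{0} = 1
The P-positions (g = 0) in 0..12 are 0, 1, 2, 3, 4, 5, 6.

0, 1, 2, 3, 4, 5, 6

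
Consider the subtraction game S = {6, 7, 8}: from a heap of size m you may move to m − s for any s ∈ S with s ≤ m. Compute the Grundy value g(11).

Build the Grundy sequence with g(k) = mex{g(k−s) : s ∈ {6, 7, 8}, s ≤ k}:
k:     0  1  2  3  4  5  6  7  8  9 10 11
g(k):  0  0  0  0  0  0  1  1  1  1  1  1
So g(11) = 1.

1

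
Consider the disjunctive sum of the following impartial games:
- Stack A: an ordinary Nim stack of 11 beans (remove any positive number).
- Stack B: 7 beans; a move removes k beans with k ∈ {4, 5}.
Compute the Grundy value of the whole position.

Stack A is a plain Nim stack of size 11, so its Grundy value is 11.
Build the Grundy sequence for stack B with g(k) = mex{g(k−s) : s ∈ {4, 5}, s ≤ k}:
k:     0  1  2  3  4  5  6  7
g(k):  0  0  0  0  1  1  1  1
So g(7) = 1.
The value of a disjunctive sum is the nim-sum of the parts.
Combined value = 11 ⊕ 1 = 10.

10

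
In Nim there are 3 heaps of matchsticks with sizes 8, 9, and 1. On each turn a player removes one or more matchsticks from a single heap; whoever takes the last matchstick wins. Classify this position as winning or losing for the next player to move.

Bitwise XOR of the heap sizes:
  1000  (8)
  1001  (9)
  0001  (1)
  ----
  0000  (0)
The nim-sum is 0, so this is a P-position: the player to move is in a losing position under optimal play.

Losing position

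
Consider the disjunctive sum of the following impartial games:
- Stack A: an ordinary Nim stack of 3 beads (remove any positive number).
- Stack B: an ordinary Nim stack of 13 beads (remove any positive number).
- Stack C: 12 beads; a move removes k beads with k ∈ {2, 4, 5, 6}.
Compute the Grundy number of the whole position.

Stack A is a plain Nim stack of size 3, so its Grundy value is 3.
Stack B is a plain Nim stack of size 13, so its Grundy value is 13.
Build the Grundy sequence for stack C with g(k) = mex{g(k−s) : s ∈ {2, 4, 5, 6}, s ≤ k}:
g(0) = mex{} = 0
g(1) = mex{} = 0
g(2) = mex{0} = 1
g(3) = mex{0} = 1
g(4) = mex{0,1} = 2
g(5) = mex{0,1} = 2
g(6) = mex{0,1,2} = 3
g(7) = mex{0,1,2} = 3
g(8) = mex{1,2,3} = 0
g(9) = mex{1,2,3} = 0
g(10) = mex{0,2,3} = 1
g(11) = mex{0,2,3} = 1
g(12) = mex{0,1,3} = 2
So g(12) = 2.
By the Sprague-Grundy theorem, the Grundy value of a sum of independent games is the XOR of the component values.
Combined value = 3 ⊕ 13 ⊕ 2 = 12.

12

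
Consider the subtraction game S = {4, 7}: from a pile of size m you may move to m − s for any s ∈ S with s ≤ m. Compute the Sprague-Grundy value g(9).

2

Compute g(0), g(1), … for moves {4, 7}:
k:     0  1  2  3  4  5  6  7  8  9
g(k):  0  0  0  0  1  1  1  1  2  2
So g(9) = 2.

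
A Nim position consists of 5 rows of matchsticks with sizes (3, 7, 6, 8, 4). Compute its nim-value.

14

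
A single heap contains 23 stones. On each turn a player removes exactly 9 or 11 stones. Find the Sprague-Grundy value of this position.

0

Grundy values for subtraction set {9, 11}:
k:     0  1  2  3  4  5  6  7  8  9 10 11 12 13 14 15 16 17 18 19 20 21 22 23
g(k):  0  0  0  0  0  0  0  0  0  1  1  1  1  1  1  1  1  1  2  2  0  0  0  0
So g(23) = 0.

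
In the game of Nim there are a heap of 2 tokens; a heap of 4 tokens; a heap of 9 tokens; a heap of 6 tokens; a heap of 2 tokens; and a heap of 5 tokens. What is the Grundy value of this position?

Compute the nim-sum pairwise:
2 XOR 4 = 6
6 XOR 9 = 15
15 XOR 6 = 9
9 XOR 2 = 11
11 XOR 5 = 14

14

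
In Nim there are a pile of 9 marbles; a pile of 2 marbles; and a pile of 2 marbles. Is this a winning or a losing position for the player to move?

Winning position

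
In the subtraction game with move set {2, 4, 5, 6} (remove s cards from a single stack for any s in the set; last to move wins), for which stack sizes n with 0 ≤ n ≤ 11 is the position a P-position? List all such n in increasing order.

Compute g(0), g(1), … for moves {2, 4, 5, 6}:
k:     0  1  2  3  4  5  6  7  8  9 10 11
g(k):  0  0  1  1  2  2  3  3  0  0  1  1
The P-positions (g = 0) in 0..11 are 0, 1, 8, 9.

0, 1, 8, 9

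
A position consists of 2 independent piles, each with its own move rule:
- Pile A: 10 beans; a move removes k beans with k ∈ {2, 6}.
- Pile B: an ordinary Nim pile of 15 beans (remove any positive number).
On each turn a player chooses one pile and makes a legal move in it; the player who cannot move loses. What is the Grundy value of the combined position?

14

Grundy values for pile A (subtraction set {2, 6}):
g(0) = mex{} = 0
g(1) = mex{} = 0
g(2) = mex{0} = 1
g(3) = mex{0} = 1
g(4) = mex{1} = 0
g(5) = mex{1} = 0
g(6) = mex{0} = 1
g(7) = mex{0} = 1
g(8) = mex{1} = 0
g(9) = mex{1} = 0
g(10) = mex{0} = 1
So g(10) = 1.
Pile B is a plain Nim pile of size 15, so its Grundy value is 15.
The value of a disjunctive sum is the nim-sum of the parts.
Combined value = 1 ⊕ 15 = 14.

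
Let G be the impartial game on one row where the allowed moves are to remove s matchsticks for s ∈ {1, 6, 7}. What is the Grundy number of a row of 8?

Compute g(0), g(1), … for moves {1, 6, 7}:
g(0) = mex{} = 0
g(1) = mex{0} = 1
g(2) = mex{1} = 0
g(3) = mex{0} = 1
g(4) = mex{1} = 0
g(5) = mex{0} = 1
g(6) = mex{0,1} = 2
g(7) = mex{0,1,2} = 3
g(8) = mex{0,1,3} = 2
So g(8) = 2.

2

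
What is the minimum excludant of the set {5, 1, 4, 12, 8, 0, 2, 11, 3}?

6

The values 0, 1, 2, 3, 4, 5 are all present; 6 is the first non-negative integer missing from the set.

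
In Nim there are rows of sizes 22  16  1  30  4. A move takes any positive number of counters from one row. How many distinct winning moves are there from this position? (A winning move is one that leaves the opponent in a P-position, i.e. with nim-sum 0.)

Nim-sum: 22 ^ 16 ^ 1 ^ 30 ^ 4 = 29.
The overall nim-sum is X = 29. A row of size p has a winning move iff p XOR X < p (reduce it to p XOR X).
  22: 22 XOR 29 = 11 < 22 — winning move (to 11).
  16: 16 XOR 29 = 13 < 16 — winning move (to 13).
  1: 1 XOR 29 = 28 ≥ 1 — no move.
  30: 30 XOR 29 = 3 < 30 — winning move (to 3).
  4: 4 XOR 29 = 25 ≥ 4 — no move.
That gives 3 winning moves.

3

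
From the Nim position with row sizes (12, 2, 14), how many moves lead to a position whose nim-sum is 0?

Nim-sum: 12 ⊕ 2 ⊕ 14 = 0.
The nim-sum is already 0, so every move leaves a nonzero nim-sum — there are no winning moves.

0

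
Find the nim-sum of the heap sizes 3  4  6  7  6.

0

In binary:
  011  (3)
  100  (4)
  110  (6)
  111  (7)
  110  (6)
  ---
  000  (0)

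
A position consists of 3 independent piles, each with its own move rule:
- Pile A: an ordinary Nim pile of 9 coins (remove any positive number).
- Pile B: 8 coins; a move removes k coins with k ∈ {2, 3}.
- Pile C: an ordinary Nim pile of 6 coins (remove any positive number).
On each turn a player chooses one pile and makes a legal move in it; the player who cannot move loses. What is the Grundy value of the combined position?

14

Pile A is a plain Nim pile of size 9, so its Grundy value is 9.
Grundy values for pile B (subtraction set {2, 3}):
k:     0  1  2  3  4  5  6  7  8
g(k):  0  0  1  1  2  0  0  1  1
So g(8) = 1.
Pile C is a plain Nim pile of size 6, so its Grundy value is 6.
The value of a disjunctive sum is the nim-sum of the parts.
Combined value = 9 ⊕ 1 ⊕ 6 = 14.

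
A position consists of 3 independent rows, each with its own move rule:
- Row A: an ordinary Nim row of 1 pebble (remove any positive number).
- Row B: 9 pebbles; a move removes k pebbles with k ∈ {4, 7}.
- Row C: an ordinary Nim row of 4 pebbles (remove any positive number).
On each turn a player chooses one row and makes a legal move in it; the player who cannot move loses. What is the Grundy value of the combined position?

7

Row A is a plain Nim row of size 1, so its Grundy value is 1.
Build the Grundy sequence for row B with g(k) = mex{g(k−s) : s ∈ {4, 7}, s ≤ k}:
g(0) = mex{} = 0
g(1) = mex{} = 0
g(2) = mex{} = 0
g(3) = mex{} = 0
g(4) = mex{0} = 1
g(5) = mex{0} = 1
g(6) = mex{0} = 1
g(7) = mex{0} = 1
g(8) = mex{0,1} = 2
g(9) = mex{0,1} = 2
So g(9) = 2.
Row C is a plain Nim row of size 4, so its Grundy value is 4.
By the Sprague-Grundy theorem, the Grundy value of a sum of independent games is the XOR of the component values.
Combined value = 1 ⊕ 2 ⊕ 4 = 7.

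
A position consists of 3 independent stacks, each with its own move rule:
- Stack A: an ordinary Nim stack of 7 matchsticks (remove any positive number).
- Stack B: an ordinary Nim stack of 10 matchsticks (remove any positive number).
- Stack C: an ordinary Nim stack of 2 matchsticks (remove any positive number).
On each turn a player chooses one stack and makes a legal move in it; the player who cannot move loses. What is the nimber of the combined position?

15

Stack A is a plain Nim stack of size 7, so its Grundy value is 7.
Stack B is a plain Nim stack of size 10, so its Grundy value is 10.
Stack C is a plain Nim stack of size 2, so its Grundy value is 2.
By the Sprague-Grundy theorem, the Grundy value of a sum of independent games is the XOR of the component values.
Combined value = 7 XOR 10 XOR 2 = 15.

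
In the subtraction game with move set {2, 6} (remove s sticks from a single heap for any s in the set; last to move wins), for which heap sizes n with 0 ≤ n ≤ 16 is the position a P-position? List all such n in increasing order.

Compute g(0), g(1), … for moves {2, 6}:
k:     0  1  2  3  4  5  6  7  8  9 10 11 12 13 14 15 16
g(k):  0  0  1  1  0  0  1  1  0  0  1  1  0  0  1  1  0
The P-positions (g = 0) in 0..16 are 0, 1, 4, 5, 8, 9, 12, 13, 16.

0, 1, 4, 5, 8, 9, 12, 13, 16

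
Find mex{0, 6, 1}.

The values 0, 1 are all present; 2 is the first non-negative integer missing from the set.

2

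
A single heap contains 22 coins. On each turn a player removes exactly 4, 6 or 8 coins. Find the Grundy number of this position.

2

Compute g(0), g(1), … for moves {4, 6, 8}:
k:     0  1  2  3  4  5  6  7  8  9 10 11 12 13 14 15 16 17 18 19 20 21 22
g(k):  0  0  0  0  1  1  1  1  2  2  2  2  0  0  0  0  1  1  1  1  2  2  2
So g(22) = 2.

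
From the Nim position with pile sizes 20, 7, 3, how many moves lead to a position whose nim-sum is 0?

1

Compute the nim-sum pairwise:
20 ⊕ 7 = 19
19 ⊕ 3 = 16
The overall nim-sum is X = 16. A pile of size p has a winning move iff p XOR X < p (reduce it to p XOR X).
  20: 20 XOR 16 = 4 < 20 — winning move (to 4).
  7: 7 XOR 16 = 23 ≥ 7 — no move.
  3: 3 XOR 16 = 19 ≥ 3 — no move.
That gives 1 winning move.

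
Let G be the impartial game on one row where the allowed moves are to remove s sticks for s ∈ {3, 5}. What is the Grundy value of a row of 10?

Grundy values for subtraction set {3, 5}:
k:     0  1  2  3  4  5  6  7  8  9 10
g(k):  0  0  0  1  1  1  2  2  0  0  0
So g(10) = 0.

0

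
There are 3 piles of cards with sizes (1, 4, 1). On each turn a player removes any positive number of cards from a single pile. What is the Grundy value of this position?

4

Compute the nim-sum pairwise:
1 ⊕ 4 = 5
5 ⊕ 1 = 4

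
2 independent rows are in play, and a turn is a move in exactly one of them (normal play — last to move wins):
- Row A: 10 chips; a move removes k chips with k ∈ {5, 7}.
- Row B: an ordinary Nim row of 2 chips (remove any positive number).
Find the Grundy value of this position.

0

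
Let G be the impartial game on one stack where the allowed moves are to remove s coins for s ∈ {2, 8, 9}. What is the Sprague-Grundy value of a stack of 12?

Compute g(0), g(1), … for moves {2, 8, 9}:
g(0) = mex{} = 0
g(1) = mex{} = 0
g(2) = mex{0} = 1
g(3) = mex{0} = 1
g(4) = mex{1} = 0
g(5) = mex{1} = 0
g(6) = mex{0} = 1
g(7) = mex{0} = 1
g(8) = mex{0,1} = 2
g(9) = mex{0,1} = 2
g(10) = mex{0,1,2} = 3
g(11) = mex{1,2} = 0
g(12) = mex{0,1,3} = 2
So g(12) = 2.

2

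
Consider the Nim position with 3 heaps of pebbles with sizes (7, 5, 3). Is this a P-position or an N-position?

N-position

Bitwise XOR of the heap sizes:
  111  (7)
  101  (5)
  011  (3)
  ---
  001  (1)
The nim-sum is 1 ≠ 0, so this is an N-position: the player to move can win.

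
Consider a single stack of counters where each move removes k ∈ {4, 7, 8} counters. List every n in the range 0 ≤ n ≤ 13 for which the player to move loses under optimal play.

0, 1, 2, 3, 12, 13

Grundy values for subtraction set {4, 7, 8}:
g(0) = mex{} = 0
g(1) = mex{} = 0
g(2) = mex{} = 0
g(3) = mex{} = 0
g(4) = mex{0} = 1
g(5) = mex{0} = 1
g(6) = mex{0} = 1
g(7) = mex{0} = 1
g(8) = mex{0,1} = 2
g(9) = mex{0,1} = 2
g(10) = mex{0,1} = 2
g(11) = mex{0,1} = 2
g(12) = mex{1,2} = 0
g(13) = mex{1,2} = 0
The P-positions (g = 0) in 0..13 are 0, 1, 2, 3, 12, 13.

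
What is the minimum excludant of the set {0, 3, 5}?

1

0 is in the set but 1 is not, so the mex is 1.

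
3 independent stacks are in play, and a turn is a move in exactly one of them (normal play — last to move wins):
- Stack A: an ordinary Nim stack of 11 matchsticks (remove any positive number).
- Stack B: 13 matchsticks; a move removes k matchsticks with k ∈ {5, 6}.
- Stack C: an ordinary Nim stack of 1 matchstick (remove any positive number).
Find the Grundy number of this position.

10

Stack A is a plain Nim stack of size 11, so its Grundy value is 11.
Build the Grundy sequence for stack B with g(k) = mex{g(k−s) : s ∈ {5, 6}, s ≤ k}:
g(0) = mex{} = 0
g(1) = mex{} = 0
g(2) = mex{} = 0
g(3) = mex{} = 0
g(4) = mex{} = 0
g(5) = mex{0} = 1
g(6) = mex{0} = 1
g(7) = mex{0} = 1
g(8) = mex{0} = 1
g(9) = mex{0} = 1
g(10) = mex{0,1} = 2
g(11) = mex{1} = 0
g(12) = mex{1} = 0
g(13) = mex{1} = 0
So g(13) = 0.
Stack C is a plain Nim stack of size 1, so its Grundy value is 1.
The value of a disjunctive sum is the nim-sum of the parts.
Combined value = 11 XOR 0 XOR 1 = 10.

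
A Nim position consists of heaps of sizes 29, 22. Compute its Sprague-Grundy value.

Compute the nim-sum pairwise:
29 ^ 22 = 11

11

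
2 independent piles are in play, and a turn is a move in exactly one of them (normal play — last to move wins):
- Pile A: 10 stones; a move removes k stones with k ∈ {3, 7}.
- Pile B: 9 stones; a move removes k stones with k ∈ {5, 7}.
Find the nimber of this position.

For pile A, compute g(0), g(1), … with moves {3, 7}:
g(0) = mex{} = 0
g(1) = mex{} = 0
g(2) = mex{} = 0
g(3) = mex{0} = 1
g(4) = mex{0} = 1
g(5) = mex{0} = 1
g(6) = mex{1} = 0
g(7) = mex{0,1} = 2
g(8) = mex{0,1} = 2
g(9) = mex{0} = 1
g(10) = mex{1,2} = 0
So g(10) = 0.
Build the Grundy sequence for pile B with g(k) = mex{g(k−s) : s ∈ {5, 7}, s ≤ k}:
k:     0  1  2  3  4  5  6  7  8  9
g(k):  0  0  0  0  0  1  1  1  1  1
So g(9) = 1.
The value of a disjunctive sum is the nim-sum of the parts.
Combined value = 0 XOR 1 = 1.

1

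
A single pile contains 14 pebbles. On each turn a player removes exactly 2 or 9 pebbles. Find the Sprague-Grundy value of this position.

1

Compute g(0), g(1), … for moves {2, 9}:
g(0) = mex{} = 0
g(1) = mex{} = 0
g(2) = mex{0} = 1
g(3) = mex{0} = 1
g(4) = mex{1} = 0
g(5) = mex{1} = 0
g(6) = mex{0} = 1
g(7) = mex{0} = 1
g(8) = mex{1} = 0
g(9) = mex{0,1} = 2
g(10) = mex{0} = 1
g(11) = mex{1,2} = 0
g(12) = mex{1} = 0
g(13) = mex{0} = 1
g(14) = mex{0} = 1
So g(14) = 1.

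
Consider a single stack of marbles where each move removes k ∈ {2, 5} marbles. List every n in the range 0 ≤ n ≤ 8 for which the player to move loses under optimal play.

0, 1, 4, 7, 8

Compute g(0), g(1), … for moves {2, 5}:
k:     0  1  2  3  4  5  6  7  8
g(k):  0  0  1  1  0  2  1  0  0
The P-positions (g = 0) in 0..8 are 0, 1, 4, 7, 8.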